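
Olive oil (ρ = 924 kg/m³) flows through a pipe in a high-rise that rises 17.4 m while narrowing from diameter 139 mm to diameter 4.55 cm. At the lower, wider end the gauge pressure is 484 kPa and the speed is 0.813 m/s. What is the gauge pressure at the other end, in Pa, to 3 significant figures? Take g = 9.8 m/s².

Mass conservation (A₁v₁ = A₂v₂) gives v₂ = 0.813 × 152/16.3 = 7.59 m/s.
Applying Bernoulli between the two ends and solving for P₂: P₂ = P₁ + ½ρ(v₁² − v₂²) − ρgΔh.
P₂ = 484000 + ½·924·(0.813² − 7.59²) − 924·9.8·(+17.4) = 484000 + (-26300) − (158000) = 300000 Pa.

P₂ ≈ 300000 Pa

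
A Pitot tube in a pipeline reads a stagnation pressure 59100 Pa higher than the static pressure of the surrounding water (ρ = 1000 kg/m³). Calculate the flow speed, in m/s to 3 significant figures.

v ≈ 10.9 m/s

Bernoulli between the free stream and the stagnation point: ½ρv² = P_stag − P_static.
v = √(2ΔP/ρ) = √(2·59100/1000) = 10.9 m/s.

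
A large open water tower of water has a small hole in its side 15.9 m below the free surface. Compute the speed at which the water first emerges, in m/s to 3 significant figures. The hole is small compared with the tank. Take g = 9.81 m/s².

Torricelli's result v = √(2gh) gives v = √(2·9.81·15.9) = 17.7 m/s.

v ≈ 17.7 m/s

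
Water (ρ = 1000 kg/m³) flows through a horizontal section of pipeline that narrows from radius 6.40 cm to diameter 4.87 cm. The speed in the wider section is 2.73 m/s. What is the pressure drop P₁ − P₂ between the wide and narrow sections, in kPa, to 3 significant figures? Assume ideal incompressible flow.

ΔP = 174 kPa

Mass conservation (A₁v₁ = A₂v₂) gives v₂ = 2.73 × 129/18.6 = 18.9 m/s.
Bernoulli (h₁ = h₂): P₁ − P₂ = ½ρ(v₂² − v₁²).
P₁ − P₂ = ½·1000·(18.9² − 2.73²) = ½·1000·348 = 174000 Pa.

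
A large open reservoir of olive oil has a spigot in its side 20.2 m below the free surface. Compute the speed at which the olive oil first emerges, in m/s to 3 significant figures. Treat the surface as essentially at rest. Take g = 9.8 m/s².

v ≈ 19.9 m/s

Bernoulli from surface to hole (P equal, v_surface ≈ 0): v = √(2gh) = √(2×9.8×20.2) = 19.9 m/s.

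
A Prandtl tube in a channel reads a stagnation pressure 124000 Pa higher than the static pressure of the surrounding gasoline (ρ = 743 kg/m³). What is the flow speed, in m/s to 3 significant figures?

v ≈ 18.3 m/s

At the stagnation point the flow is brought to rest, so Bernoulli gives P_stag − P_static = ½ρv².
v = √(2ΔP/ρ) = √(2·124000/743) = 18.3 m/s.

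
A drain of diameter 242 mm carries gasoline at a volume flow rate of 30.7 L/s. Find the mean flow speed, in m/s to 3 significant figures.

Q = 30.7 L/s = 0.0307 m³/s.
v = Q/A = 0.0307 / 0.0460 = 0.667 m/s.

v = 0.667 m/s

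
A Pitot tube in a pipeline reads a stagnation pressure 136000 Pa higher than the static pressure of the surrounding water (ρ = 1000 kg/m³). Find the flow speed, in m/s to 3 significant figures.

At the stagnation point the flow is brought to rest, so Bernoulli gives P_stag − P_static = ½ρv².
v = √(2ΔP/ρ) = √(2·136000/1000) = 16.5 m/s.

16.5 m/s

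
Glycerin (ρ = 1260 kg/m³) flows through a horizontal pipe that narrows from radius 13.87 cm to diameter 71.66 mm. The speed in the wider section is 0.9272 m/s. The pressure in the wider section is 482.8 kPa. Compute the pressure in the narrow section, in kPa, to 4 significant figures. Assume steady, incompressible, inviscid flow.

P₂ = 361.7 kPa

The volume flow rate is constant, so v₂ = (A₁/A₂)v₁ = (604.4/40.33)·0.9272 = 13.89 m/s.
The pipe is horizontal, so Bernoulli reduces to P₁ + ½ρv₁² = P₂ + ½ρv₂².
P₂ = P₁ − ½ρ(v₂² − v₁²) = 482800 − ½·1260·(13.89² − 0.9272²) = 482800 − 121100 = 361700 Pa.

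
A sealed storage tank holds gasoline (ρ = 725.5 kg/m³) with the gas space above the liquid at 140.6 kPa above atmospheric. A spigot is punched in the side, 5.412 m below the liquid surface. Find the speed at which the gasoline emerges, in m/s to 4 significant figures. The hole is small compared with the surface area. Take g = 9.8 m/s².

v = 22.22 m/s

Take point 1 at the surface (v₁ ≈ 0) and point 2 at the hole (at atmospheric pressure). Bernoulli: P₁ + ρg h = P_atm + ½ρv₂².
With P₁ − P_atm = 140600 Pa, v₂ = √(2gh + 2ΔP/ρ) = √(2·9.8·5.412 + 2·140600/725.5) = 22.22 m/s.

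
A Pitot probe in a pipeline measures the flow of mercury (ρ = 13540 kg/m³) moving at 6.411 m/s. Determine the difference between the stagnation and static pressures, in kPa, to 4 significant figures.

Bernoulli between the free stream and the stagnation point: ½ρv² = P_stag − P_static.
ΔP = ½·13540·6.411² = 278300 Pa.

278.3 kPa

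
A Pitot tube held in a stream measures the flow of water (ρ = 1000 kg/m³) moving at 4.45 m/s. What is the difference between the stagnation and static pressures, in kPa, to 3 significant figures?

ΔP ≈ 9.90 kPa

At the stagnation point the flow is brought to rest, so Bernoulli gives P_stag − P_static = ½ρv².
ΔP = ½·1000·4.45² = 9900 Pa.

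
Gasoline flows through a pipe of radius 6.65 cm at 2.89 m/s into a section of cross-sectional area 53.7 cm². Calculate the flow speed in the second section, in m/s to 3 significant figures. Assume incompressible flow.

By continuity, v₂ = v₁·A₁/A₂ = 2.89·(139/53.7) = 7.48 m/s.

v₂ = 7.48 m/s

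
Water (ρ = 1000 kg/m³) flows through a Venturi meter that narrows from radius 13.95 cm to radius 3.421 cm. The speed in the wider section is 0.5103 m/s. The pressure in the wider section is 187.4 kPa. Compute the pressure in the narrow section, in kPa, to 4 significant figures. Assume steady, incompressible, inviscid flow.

P₂ = 151.5 kPa

Continuity gives A₁v₁ = A₂v₂, so v₂ = (611.4 cm²)/(36.77 cm²) × 0.5103 m/s = 8.485 m/s.
The pipe is horizontal, so Bernoulli reduces to P₁ + ½ρv₁² = P₂ + ½ρv₂².
P₂ = P₁ − ½ρ(v₂² − v₁²) = 187400 − ½·1000·(8.485² − 0.5103²) = 187400 − 35870 = 151500 Pa.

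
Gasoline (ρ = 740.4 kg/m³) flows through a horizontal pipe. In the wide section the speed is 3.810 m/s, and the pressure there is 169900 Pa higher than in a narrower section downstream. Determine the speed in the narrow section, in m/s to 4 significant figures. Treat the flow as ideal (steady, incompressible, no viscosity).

Horizontal Bernoulli: P₁ + ½ρv₁² = P₂ + ½ρv₂², so v₂² = v₁² + 2(P₁ − P₂)/ρ.
v₂ = √(3.810² + 2·169900/740.4) = √(14.52 + 458.9) = 21.76 m/s.

v₂ = 21.76 m/s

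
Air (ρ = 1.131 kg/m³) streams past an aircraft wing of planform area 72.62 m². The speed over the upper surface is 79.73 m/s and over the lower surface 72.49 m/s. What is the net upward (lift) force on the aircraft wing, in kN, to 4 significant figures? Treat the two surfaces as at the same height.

45.26 kN

The faster flow above has the lower pressure; Bernoulli (same height) gives ΔP = ½ρ(v_up² − v_low²).
ΔP = ½·1.131·(79.73² − 72.49²) = 623.2 Pa.
Lift = ΔP · A = 623.2 × 72.62 = 45260 N.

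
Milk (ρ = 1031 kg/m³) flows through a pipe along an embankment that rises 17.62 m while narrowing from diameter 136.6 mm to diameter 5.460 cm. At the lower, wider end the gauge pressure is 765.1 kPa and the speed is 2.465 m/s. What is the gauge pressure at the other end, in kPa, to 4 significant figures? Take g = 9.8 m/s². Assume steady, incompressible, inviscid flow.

P₂ ≈ 467.5 kPa

The volume flow rate is constant, so v₂ = (A₁/A₂)v₁ = (146.6/23.41)·2.465 = 15.43 m/s.
Applying Bernoulli between the two ends and solving for P₂: P₂ = P₁ + ½ρ(v₁² − v₂²) − ρgΔh.
P₂ = 765100 + ½·1031·(2.465² − 15.43²) − 1031·9.8·(+17.62) = 765100 + (-119600) − (178000) = 467500 Pa.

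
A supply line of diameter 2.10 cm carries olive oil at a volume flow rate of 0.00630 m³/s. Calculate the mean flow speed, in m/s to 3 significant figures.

v ≈ 18.2 m/s

Q = 0.00630 m³/s = 0.00630 m³/s.
v = Q/A = 0.00630 / 0.000346 = 18.2 m/s.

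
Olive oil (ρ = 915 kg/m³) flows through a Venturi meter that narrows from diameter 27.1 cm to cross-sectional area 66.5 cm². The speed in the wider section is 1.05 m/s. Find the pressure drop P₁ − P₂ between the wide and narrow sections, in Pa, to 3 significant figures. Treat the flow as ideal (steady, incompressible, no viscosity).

ΔP ≈ 37400 Pa

Mass conservation (A₁v₁ = A₂v₂) gives v₂ = 1.05 × 577/66.5 = 9.11 m/s.
Bernoulli (h₁ = h₂): P₁ − P₂ = ½ρ(v₂² − v₁²).
P₁ − P₂ = ½·915·(9.11² − 1.05²) = ½·915·81.8 = 37400 Pa.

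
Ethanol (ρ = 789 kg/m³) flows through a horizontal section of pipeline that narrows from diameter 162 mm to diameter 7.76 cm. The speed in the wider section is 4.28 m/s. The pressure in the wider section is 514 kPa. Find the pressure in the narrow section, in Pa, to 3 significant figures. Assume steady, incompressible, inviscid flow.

Mass conservation (A₁v₁ = A₂v₂) gives v₂ = 4.28 × 206/47.3 = 18.7 m/s.
Along the horizontal streamline, P + ½ρv² is constant.
P₂ = P₁ − ½ρ(v₂² − v₁²) = 514000 − ½·789·(18.7² − 4.28²) = 514000 − 130000 = 384000 Pa.

P₂ ≈ 384000 Pa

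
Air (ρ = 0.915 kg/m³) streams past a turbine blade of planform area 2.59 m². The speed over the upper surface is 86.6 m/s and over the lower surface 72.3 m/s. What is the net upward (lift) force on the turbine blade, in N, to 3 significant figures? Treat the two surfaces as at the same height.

F = 2690 N

The faster flow above has the lower pressure; Bernoulli (same height) gives ΔP = ½ρ(v_up² − v_low²).
ΔP = ½·0.915·(86.6² − 72.3²) = 1040 Pa.
Lift = ΔP · A = 1040 × 2.59 = 2690 N.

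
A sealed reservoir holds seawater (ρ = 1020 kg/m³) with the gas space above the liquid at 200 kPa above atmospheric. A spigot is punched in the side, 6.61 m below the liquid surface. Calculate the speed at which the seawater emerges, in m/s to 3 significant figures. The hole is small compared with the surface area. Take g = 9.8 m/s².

v ≈ 22.8 m/s

Take point 1 at the surface (v₁ ≈ 0) and point 2 at the hole (at atmospheric pressure). Bernoulli: P₁ + ρg h = P_atm + ½ρv₂².
With P₁ − P_atm = 200000 Pa, v₂ = √(2gh + 2ΔP/ρ) = √(2·9.8·6.61 + 2·200000/1020) = 22.8 m/s.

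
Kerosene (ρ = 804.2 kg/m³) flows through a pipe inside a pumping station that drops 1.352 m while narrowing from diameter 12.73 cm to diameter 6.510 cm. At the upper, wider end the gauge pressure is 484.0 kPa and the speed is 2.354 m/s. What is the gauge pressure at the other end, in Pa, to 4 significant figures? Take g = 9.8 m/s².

Mass conservation (A₁v₁ = A₂v₂) gives v₂ = 2.354 × 127.3/33.29 = 9.001 m/s.
Applying Bernoulli between the two ends and solving for P₂: P₂ = P₁ + ½ρ(v₁² − v₂²) − ρgΔh.
P₂ = 484000 + ½·804.2·(2.354² − 9.001²) − 804.2·9.8·(−1.352) = 484000 + (-30350) − (-10660) = 464300 Pa.

P₂ ≈ 464300 Pa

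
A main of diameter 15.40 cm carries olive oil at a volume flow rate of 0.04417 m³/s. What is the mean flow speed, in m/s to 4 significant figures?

v ≈ 2.371 m/s

Q = 0.04417 m³/s = 0.04417 m³/s.
v = Q/A = 0.04417 / 0.01863 = 2.371 m/s.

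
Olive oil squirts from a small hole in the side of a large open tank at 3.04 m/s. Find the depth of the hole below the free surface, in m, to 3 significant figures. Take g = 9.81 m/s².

h = 0.471 m

For a small hole in a large open tank, ½v² = gh, giving h = v²/(2g).
h = 3.04²/(2·9.81) = 9.24/19.62 = 0.471 m.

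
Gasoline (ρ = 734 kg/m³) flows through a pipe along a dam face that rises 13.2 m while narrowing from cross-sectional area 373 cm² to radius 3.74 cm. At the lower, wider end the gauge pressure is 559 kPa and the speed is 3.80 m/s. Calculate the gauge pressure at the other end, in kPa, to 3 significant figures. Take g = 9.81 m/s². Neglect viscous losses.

Mass conservation (A₁v₁ = A₂v₂) gives v₂ = 3.80 × 373/43.9 = 32.3 m/s.
Applying Bernoulli between the two ends and solving for P₂: P₂ = P₁ + ½ρ(v₁² − v₂²) − ρgΔh.
P₂ = 559000 + ½·734·(3.80² − 32.3²) − 734·9.81·(+13.2) = 559000 + (-377000) − (95000) = 87400 Pa.

87.4 kPa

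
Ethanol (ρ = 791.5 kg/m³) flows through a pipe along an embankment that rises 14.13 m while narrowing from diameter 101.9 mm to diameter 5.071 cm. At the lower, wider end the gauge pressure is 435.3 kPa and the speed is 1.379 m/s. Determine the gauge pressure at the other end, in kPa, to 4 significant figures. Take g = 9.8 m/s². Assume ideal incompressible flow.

By continuity, v₂ = v₁·A₁/A₂ = 1.379·(81.55/20.20) = 5.568 m/s.
Bernoulli: P₁ + ½ρv₁² + ρg h₁ = P₂ + ½ρv₂² + ρg h₂, so P₂ = P₁ + ½ρ(v₁² − v₂²) − ρg(h₂ − h₁).
P₂ = 435300 + ½·791.5·(1.379² − 5.568²) − 791.5·9.8·(+14.13) = 435300 + (-11520) − (109600) = 314200 Pa.

P₂ ≈ 314.2 kPa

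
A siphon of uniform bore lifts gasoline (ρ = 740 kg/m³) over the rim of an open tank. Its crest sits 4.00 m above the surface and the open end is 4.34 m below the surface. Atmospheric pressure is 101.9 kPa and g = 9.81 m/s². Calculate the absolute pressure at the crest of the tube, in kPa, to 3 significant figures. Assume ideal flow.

Bernoulli surface→outlet gives ½v² = g·h_out, so v = √(2·9.81·4.34) = 9.23 m/s.
Continuity keeps v the same throughout the tube; from surface to crest, P_atm + 0 = P_top + ½ρv² + ρg·h_top.
P_top = 101900 − ½·740·9.23² − 740·9.81·4.00 = 41400 Pa.

P_top ≈ 41.4 kPa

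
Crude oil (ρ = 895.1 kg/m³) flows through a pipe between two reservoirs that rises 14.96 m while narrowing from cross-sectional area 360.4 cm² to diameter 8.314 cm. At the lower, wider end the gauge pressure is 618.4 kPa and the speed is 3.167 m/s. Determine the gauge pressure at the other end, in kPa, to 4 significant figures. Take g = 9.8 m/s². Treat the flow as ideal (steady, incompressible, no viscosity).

293.8 kPa

The volume flow rate is constant, so v₂ = (A₁/A₂)v₁ = (360.4/54.29)·3.167 = 21.02 m/s.
Energy conservation along the streamline gives P₂ = P₁ − ½ρ(v₂² − v₁²) − ρg(h₂ − h₁).
P₂ = 618400 + ½·895.1·(3.167² − 21.02²) − 895.1·9.8·(+14.96) = 618400 + (-193300) − (131200) = 293800 Pa.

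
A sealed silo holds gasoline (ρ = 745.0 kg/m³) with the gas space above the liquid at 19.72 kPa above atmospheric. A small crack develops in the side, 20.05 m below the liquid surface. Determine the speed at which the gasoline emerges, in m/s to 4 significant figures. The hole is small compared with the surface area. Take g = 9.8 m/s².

Take point 1 at the surface (v₁ ≈ 0) and point 2 at the hole (at atmospheric pressure). Bernoulli: P₁ + ρg h = P_atm + ½ρv₂².
With P₁ − P_atm = 19720 Pa, v₂ = √(2gh + 2ΔP/ρ) = √(2·9.8·20.05 + 2·19720/745.0) = 21.12 m/s.

v ≈ 21.12 m/s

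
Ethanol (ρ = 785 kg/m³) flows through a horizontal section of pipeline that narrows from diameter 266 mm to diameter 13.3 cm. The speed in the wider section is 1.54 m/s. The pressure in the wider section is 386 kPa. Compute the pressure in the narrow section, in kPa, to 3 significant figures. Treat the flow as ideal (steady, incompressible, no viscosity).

372 kPa

Continuity gives A₁v₁ = A₂v₂, so v₂ = (556 cm²)/(139 cm²) × 1.54 m/s = 6.16 m/s.
Along the horizontal streamline, P + ½ρv² is constant.
P₂ = P₁ − ½ρ(v₂² − v₁²) = 386000 − ½·785·(6.16² − 1.54²) = 386000 − 14000 = 372000 Pa.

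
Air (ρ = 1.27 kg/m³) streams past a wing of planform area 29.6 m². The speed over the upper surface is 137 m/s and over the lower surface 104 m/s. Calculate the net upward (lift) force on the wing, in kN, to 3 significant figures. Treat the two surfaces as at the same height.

F ≈ 149 kN

With equal heights on the two surfaces, Bernoulli gives P_lower − P_upper = ½ρ(v_upper² − v_lower²).
ΔP = ½·1.27·(137² − 104²) = 5050 Pa.
Lift = ΔP · A = 5050 × 29.6 = 149000 N.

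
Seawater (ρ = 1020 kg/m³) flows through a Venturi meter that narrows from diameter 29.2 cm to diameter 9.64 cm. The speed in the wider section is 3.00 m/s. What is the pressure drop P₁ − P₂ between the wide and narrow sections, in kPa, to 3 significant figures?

ΔP = 382 kPa

Mass conservation (A₁v₁ = A₂v₂) gives v₂ = 3.00 × 670/73.0 = 27.5 m/s.
Bernoulli (h₁ = h₂): P₁ − P₂ = ½ρ(v₂² − v₁²).
P₁ − P₂ = ½·1020·(27.5² − 3.00²) = ½·1020·749 = 382000 Pa.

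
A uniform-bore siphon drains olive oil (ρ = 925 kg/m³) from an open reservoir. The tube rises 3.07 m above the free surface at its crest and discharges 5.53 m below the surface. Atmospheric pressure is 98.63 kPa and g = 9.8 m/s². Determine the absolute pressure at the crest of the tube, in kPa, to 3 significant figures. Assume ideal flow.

Bernoulli surface→outlet gives ½v² = g·h_out, so v = √(2·9.8·5.53) = 10.4 m/s.
With constant cross-section the crest speed equals v; applying Bernoulli from the surface up to the crest, P_top = P_atm − ½ρv² − ρg·h_top.
P_top = 98630 − ½·925·10.4² − 925·9.8·3.07 = 20700 Pa.

20.7 kPa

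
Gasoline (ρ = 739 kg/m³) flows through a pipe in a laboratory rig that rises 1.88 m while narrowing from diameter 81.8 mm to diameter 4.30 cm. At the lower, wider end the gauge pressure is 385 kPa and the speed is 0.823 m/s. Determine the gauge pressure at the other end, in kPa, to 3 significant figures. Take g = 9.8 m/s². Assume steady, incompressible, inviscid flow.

The volume flow rate is constant, so v₂ = (A₁/A₂)v₁ = (52.6/14.5)·0.823 = 2.98 m/s.
Applying Bernoulli between the two ends and solving for P₂: P₂ = P₁ + ½ρ(v₁² − v₂²) − ρgΔh.
P₂ = 385000 + ½·739·(0.823² − 2.98²) − 739·9.8·(+1.88) = 385000 + (-3030) − (13600) = 368000 Pa.

P₂ ≈ 368 kPa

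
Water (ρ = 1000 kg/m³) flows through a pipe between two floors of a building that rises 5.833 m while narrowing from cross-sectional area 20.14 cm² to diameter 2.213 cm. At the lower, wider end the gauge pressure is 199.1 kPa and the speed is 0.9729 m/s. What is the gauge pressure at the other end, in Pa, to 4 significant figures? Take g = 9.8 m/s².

P₂ = 129400 Pa

By continuity, v₂ = v₁·A₁/A₂ = 0.9729·(20.14/3.846) = 5.094 m/s.
Bernoulli: P₁ + ½ρv₁² + ρg h₁ = P₂ + ½ρv₂² + ρg h₂, so P₂ = P₁ + ½ρ(v₁² − v₂²) − ρg(h₂ − h₁).
P₂ = 199100 + ½·1000·(0.9729² − 5.094²) − 1000·9.8·(+5.833) = 199100 + (-12500) − (57160) = 129400 Pa.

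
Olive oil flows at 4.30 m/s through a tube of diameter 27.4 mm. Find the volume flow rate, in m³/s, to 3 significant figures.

0.00254 m³/s

Q = A·v = 0.000590 m² × 4.30 m/s = 0.00254 m³/s.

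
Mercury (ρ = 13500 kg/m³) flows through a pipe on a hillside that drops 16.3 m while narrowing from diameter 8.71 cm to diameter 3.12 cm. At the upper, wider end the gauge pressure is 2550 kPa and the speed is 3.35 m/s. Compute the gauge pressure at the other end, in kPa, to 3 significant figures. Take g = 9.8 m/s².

The volume flow rate is constant, so v₂ = (A₁/A₂)v₁ = (59.6/7.65)·3.35 = 26.1 m/s.
Energy conservation along the streamline gives P₂ = P₁ − ½ρ(v₂² − v₁²) − ρg(h₂ − h₁).
P₂ = 2550000 + ½·13500·(3.35² − 26.1²) − 13500·9.8·(−16.3) = 2550000 + (-4530000) − (-2160000) = 181000 Pa.

P₂ = 181 kPa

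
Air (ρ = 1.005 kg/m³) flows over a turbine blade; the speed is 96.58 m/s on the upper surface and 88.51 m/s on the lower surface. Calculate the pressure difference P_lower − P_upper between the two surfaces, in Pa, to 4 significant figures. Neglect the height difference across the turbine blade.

ΔP = 750.6 Pa

Bernoulli (same height): P_lower − P_upper = ½ρ(v_upper² − v_lower²).
ΔP = ½·1.005·(96.58² − 88.51²) = 750.6 Pa.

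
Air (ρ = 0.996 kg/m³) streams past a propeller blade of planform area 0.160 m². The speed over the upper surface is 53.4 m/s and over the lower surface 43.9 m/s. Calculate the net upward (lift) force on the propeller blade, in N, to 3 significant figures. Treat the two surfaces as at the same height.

F ≈ 73.7 N

From P + ½ρv² = const at equal height, P_low − P_up = ½ρ(v_up² − v_low²).
ΔP = ½·0.996·(53.4² − 43.9²) = 460 Pa.
Lift = ΔP · A = 460 × 0.160 = 73.7 N.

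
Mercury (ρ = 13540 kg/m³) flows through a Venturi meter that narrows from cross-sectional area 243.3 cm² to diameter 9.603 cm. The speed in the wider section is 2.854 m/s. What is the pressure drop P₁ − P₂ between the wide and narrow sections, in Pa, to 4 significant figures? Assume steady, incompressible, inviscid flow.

Mass conservation (A₁v₁ = A₂v₂) gives v₂ = 2.854 × 243.3/72.43 = 9.587 m/s.
With no height change, Bernoulli's equation is P₁ + ½ρv₁² = P₂ + ½ρv₂².
P₁ − P₂ = ½·13540·(9.587² − 2.854²) = ½·13540·83.77 = 567100 Pa.

ΔP ≈ 567100 Pa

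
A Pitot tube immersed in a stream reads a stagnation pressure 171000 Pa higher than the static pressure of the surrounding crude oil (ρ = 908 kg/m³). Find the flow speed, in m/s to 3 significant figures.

The dynamic pressure equals the rise in static pressure at the stagnation point: ΔP = ½ρv².
v = √(2ΔP/ρ) = √(2·171000/908) = 19.4 m/s.

v = 19.4 m/s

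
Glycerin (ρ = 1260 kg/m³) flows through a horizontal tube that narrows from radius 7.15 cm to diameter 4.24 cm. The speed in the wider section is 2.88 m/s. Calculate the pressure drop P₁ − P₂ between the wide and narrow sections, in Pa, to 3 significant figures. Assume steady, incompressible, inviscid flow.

ΔP ≈ 671000 Pa

The volume flow rate is constant, so v₂ = (A₁/A₂)v₁ = (161/14.1)·2.88 = 32.8 m/s.
Along the horizontal streamline, P + ½ρv² is constant.
P₁ − P₂ = ½·1260·(32.8² − 2.88²) = ½·1260·1060 = 671000 Pa.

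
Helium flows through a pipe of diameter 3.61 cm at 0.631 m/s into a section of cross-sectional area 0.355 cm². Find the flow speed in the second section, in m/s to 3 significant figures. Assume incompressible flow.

By continuity, v₂ = v₁·A₁/A₂ = 0.631·(10.2/0.355) = 18.2 m/s.

v₂ ≈ 18.2 m/s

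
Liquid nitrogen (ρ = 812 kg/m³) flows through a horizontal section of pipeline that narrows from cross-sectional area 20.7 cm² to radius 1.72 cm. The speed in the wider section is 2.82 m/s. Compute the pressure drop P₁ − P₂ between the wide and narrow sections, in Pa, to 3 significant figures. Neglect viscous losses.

By continuity, v₂ = v₁·A₁/A₂ = 2.82·(20.7/9.29) = 6.28 m/s.
Along the horizontal streamline, P + ½ρv² is constant.
P₁ − P₂ = ½·812·(6.28² − 2.82²) = ½·812·31.5 = 12800 Pa.

ΔP ≈ 12800 Pa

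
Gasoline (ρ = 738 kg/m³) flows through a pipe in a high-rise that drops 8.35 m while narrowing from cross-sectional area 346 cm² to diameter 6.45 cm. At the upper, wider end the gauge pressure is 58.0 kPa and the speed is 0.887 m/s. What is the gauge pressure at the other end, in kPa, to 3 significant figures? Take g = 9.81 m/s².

Mass conservation (A₁v₁ = A₂v₂) gives v₂ = 0.887 × 346/32.7 = 9.39 m/s.
Energy conservation along the streamline gives P₂ = P₁ − ½ρ(v₂² − v₁²) − ρg(h₂ − h₁).
P₂ = 58000 + ½·738·(0.887² − 9.39²) − 738·9.81·(−8.35) = 58000 + (-32300) − (-60500) = 86200 Pa.

P₂ = 86.2 kPa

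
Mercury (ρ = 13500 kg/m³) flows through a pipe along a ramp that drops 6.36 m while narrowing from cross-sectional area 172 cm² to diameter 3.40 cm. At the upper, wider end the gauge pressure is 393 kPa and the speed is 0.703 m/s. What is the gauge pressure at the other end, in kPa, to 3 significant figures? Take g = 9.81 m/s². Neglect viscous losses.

Continuity gives A₁v₁ = A₂v₂, so v₂ = (172 cm²)/(9.08 cm²) × 0.703 m/s = 13.3 m/s.
Applying Bernoulli between the two ends and solving for P₂: P₂ = P₁ + ½ρ(v₁² − v₂²) − ρgΔh.
P₂ = 393000 + ½·13500·(0.703² − 13.3²) − 13500·9.81·(−6.36) = 393000 + (-1190000) − (-842000) = 41400 Pa.

P₂ ≈ 41.4 kPa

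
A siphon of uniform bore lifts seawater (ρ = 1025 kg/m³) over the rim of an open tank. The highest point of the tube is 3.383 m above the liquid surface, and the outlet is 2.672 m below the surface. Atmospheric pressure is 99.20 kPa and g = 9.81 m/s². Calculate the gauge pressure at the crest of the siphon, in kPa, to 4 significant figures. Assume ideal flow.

The outlet speed comes from Torricelli: v = √(2g·2.672) = 7.240 m/s.
The bore is uniform, so the speed at the crest is the same v. Bernoulli surface→crest: P_atm = P_top + ½ρv² + ρg·h_top.
P_top = 99200 − ½·1025·7.240² − 1025·9.81·3.383 = 38320 Pa. So P_gauge = P_top − P_atm = -60880 Pa.

-60.88 kPa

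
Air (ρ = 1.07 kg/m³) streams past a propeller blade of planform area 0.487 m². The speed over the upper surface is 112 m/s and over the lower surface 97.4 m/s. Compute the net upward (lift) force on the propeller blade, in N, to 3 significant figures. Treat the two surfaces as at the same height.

The faster flow above has the lower pressure; Bernoulli (same height) gives ΔP = ½ρ(v_up² − v_low²).
ΔP = ½·1.07·(112² − 97.4²) = 1640 Pa.
Lift = ΔP · A = 1640 × 0.487 = 797 N.

797 N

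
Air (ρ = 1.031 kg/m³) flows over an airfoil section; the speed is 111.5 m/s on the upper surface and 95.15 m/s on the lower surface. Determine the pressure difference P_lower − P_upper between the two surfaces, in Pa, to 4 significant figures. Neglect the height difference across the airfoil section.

Bernoulli (same height): P_lower − P_upper = ½ρ(v_upper² − v_lower²).
ΔP = ½·1.031·(111.5² − 95.15²) = 1742 Pa.

ΔP ≈ 1742 Pa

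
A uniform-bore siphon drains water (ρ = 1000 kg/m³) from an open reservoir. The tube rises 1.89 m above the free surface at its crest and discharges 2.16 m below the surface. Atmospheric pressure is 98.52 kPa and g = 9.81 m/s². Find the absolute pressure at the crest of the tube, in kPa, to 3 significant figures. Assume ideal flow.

58.8 kPa

From the surface to the outlet (both open to atmosphere, surface at rest): v = √(2g·h_out) = √(2·9.81·2.16) = 6.51 m/s.
The bore is uniform, so the speed at the crest is the same v. Bernoulli surface→crest: P_atm = P_top + ½ρv² + ρg·h_top.
P_top = 98520 − ½·1000·6.51² − 1000·9.81·1.89 = 58800 Pa.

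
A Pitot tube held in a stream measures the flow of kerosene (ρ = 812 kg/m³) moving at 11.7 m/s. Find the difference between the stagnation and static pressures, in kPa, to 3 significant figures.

Bernoulli between the free stream and the stagnation point: ½ρv² = P_stag − P_static.
ΔP = ½·812·11.7² = 55600 Pa.

ΔP = 55.6 kPa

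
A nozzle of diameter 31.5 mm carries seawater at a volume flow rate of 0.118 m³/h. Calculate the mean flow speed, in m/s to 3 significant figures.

v = 0.0421 m/s

Q = 0.118 m³/h = 0.0000328 m³/s.
v = Q/A = 0.0000328 / 0.000779 = 0.0421 m/s.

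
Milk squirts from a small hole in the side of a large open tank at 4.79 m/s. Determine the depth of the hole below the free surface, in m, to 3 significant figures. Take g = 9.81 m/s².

Inverting v = √(2gh) gives h = v² / 2g.
h = 4.79²/(2·9.81) = 22.9/19.62 = 1.17 m.

h ≈ 1.17 m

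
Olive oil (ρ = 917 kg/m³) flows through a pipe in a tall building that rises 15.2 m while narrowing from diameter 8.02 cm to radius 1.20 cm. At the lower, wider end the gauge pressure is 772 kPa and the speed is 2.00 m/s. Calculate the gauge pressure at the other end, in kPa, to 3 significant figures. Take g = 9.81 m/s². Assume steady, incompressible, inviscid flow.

P₂ ≈ 408 kPa

Continuity gives A₁v₁ = A₂v₂, so v₂ = (50.5 cm²)/(4.52 cm²) × 2.00 m/s = 22.3 m/s.
Applying Bernoulli between the two ends and solving for P₂: P₂ = P₁ + ½ρ(v₁² − v₂²) − ρgΔh.
P₂ = 772000 + ½·917·(2.00² − 22.3²) − 917·9.81·(+15.2) = 772000 + (-227000) − (137000) = 408000 Pa.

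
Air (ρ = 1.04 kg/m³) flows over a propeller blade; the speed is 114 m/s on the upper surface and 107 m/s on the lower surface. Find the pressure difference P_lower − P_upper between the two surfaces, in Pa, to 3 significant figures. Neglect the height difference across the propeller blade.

804 Pa

With negligible Δh, P + ½ρv² is constant, so P_low − P_up = ½ρ(v_up² − v_low²).
ΔP = ½·1.04·(114² − 107²) = 804 Pa.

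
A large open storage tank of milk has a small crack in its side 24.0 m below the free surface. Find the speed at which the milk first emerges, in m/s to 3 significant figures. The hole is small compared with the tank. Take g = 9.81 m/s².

v ≈ 21.7 m/s

With the surface at rest and both surface and jet at atmospheric pressure, Bernoulli gives ρg h = ½ρv², so v = √(2gh) = √(2·9.81·24.0) = 21.7 m/s.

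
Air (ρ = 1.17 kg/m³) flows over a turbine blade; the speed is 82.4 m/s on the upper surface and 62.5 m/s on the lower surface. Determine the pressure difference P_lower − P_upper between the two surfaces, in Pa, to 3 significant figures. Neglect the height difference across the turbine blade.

With negligible Δh, P + ½ρv² is constant, so P_low − P_up = ½ρ(v_up² − v_low²).
ΔP = ½·1.17·(82.4² − 62.5²) = 1690 Pa.

ΔP = 1690 Pa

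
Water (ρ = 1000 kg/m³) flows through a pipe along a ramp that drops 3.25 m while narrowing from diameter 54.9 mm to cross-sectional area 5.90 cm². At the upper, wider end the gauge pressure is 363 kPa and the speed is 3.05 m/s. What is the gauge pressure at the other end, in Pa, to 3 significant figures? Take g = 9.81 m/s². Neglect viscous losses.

P₂ = 325000 Pa

By continuity, v₂ = v₁·A₁/A₂ = 3.05·(23.7/5.90) = 12.2 m/s.
Energy conservation along the streamline gives P₂ = P₁ − ½ρ(v₂² − v₁²) − ρg(h₂ − h₁).
P₂ = 363000 + ½·1000·(3.05² − 12.2²) − 1000·9.81·(−3.25) = 363000 + (-70200) − (-31900) = 325000 Pa.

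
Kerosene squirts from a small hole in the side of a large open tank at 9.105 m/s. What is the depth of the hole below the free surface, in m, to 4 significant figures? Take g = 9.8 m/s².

For a small hole in a large open tank, ½v² = gh, giving h = v²/(2g).
h = 9.105²/(2·9.8) = 82.90/19.60 = 4.230 m.

4.230 m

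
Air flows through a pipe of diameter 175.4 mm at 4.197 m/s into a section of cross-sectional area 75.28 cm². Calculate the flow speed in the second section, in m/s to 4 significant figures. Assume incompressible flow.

v₂ = 13.47 m/s

Continuity gives A₁v₁ = A₂v₂, so v₂ = (241.6 cm²)/(75.28 cm²) × 4.197 m/s = 13.47 m/s.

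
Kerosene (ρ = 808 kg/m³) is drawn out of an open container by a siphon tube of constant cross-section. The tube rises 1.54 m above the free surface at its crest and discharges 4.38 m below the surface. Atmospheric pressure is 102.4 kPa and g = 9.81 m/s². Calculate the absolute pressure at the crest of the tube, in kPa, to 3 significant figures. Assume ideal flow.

P_top = 55.5 kPa

From the surface to the outlet (both open to atmosphere, surface at rest): v = √(2g·h_out) = √(2·9.81·4.38) = 9.27 m/s.
With constant cross-section the crest speed equals v; applying Bernoulli from the surface up to the crest, P_top = P_atm − ½ρv² − ρg·h_top.
P_top = 102400 − ½·808·9.27² − 808·9.81·1.54 = 55500 Pa.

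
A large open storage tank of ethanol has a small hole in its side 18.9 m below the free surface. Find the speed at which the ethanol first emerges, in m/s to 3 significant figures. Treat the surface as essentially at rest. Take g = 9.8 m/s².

Torricelli's result v = √(2gh) gives v = √(2·9.8·18.9) = 19.2 m/s.

19.2 m/s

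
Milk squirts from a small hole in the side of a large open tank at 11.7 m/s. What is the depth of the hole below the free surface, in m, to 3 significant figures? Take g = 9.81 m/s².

h ≈ 6.98 m

For a small hole in a large open tank, ½v² = gh, giving h = v²/(2g).
h = 11.7²/(2·9.81) = 137/19.62 = 6.98 m.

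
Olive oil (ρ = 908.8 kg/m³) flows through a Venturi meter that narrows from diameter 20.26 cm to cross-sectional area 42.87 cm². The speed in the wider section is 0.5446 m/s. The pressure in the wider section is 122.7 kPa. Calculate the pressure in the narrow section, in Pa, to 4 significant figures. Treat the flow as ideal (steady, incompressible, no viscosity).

115200 Pa

The volume flow rate is constant, so v₂ = (A₁/A₂)v₁ = (322.4/42.87)·0.5446 = 4.095 m/s.
Bernoulli (h₁ = h₂): P₁ − P₂ = ½ρ(v₂² − v₁²).
P₂ = P₁ − ½ρ(v₂² − v₁²) = 122700 − ½·908.8·(4.095² − 0.5446²) = 122700 − 7486 = 115200 Pa.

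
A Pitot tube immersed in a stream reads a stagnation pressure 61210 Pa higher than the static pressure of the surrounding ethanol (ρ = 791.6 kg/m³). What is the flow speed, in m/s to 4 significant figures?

Bernoulli between the free stream and the stagnation point: ½ρv² = P_stag − P_static.
v = √(2ΔP/ρ) = √(2·61210/791.6) = 12.44 m/s.

v ≈ 12.44 m/s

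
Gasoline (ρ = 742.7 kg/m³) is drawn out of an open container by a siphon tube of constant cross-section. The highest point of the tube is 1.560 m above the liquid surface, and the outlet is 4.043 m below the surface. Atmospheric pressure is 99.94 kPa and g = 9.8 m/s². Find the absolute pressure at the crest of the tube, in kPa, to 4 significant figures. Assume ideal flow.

The outlet speed comes from Torricelli: v = √(2g·4.043) = 8.902 m/s.
With constant cross-section the crest speed equals v; applying Bernoulli from the surface up to the crest, P_top = P_atm − ½ρv² − ρg·h_top.
P_top = 99940 − ½·742.7·8.902² − 742.7·9.8·1.560 = 59160 Pa.

P_top ≈ 59.16 kPa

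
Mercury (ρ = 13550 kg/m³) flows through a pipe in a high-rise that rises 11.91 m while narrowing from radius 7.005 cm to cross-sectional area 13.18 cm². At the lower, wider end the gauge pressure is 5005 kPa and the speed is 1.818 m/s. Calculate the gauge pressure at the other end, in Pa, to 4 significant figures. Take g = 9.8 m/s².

By continuity, v₂ = v₁·A₁/A₂ = 1.818·(154.2/13.18) = 21.26 m/s.
Energy conservation along the streamline gives P₂ = P₁ − ½ρ(v₂² − v₁²) − ρg(h₂ − h₁).
P₂ = 5005000 + ½·13550·(1.818² − 21.26²) − 13550·9.8·(+11.91) = 5005000 + (-3041000) − (1582000) = 382500 Pa.

P₂ = 382500 Pa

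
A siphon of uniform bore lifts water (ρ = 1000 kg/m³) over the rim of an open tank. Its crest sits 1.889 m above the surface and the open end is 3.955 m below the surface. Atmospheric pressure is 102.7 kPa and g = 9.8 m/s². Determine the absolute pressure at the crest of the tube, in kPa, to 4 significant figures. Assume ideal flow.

45.43 kPa

The outlet speed comes from Torricelli: v = √(2g·3.955) = 8.804 m/s.
With constant cross-section the crest speed equals v; applying Bernoulli from the surface up to the crest, P_top = P_atm − ½ρv² − ρg·h_top.
P_top = 102700 − ½·1000·8.804² − 1000·9.8·1.889 = 45430 Pa.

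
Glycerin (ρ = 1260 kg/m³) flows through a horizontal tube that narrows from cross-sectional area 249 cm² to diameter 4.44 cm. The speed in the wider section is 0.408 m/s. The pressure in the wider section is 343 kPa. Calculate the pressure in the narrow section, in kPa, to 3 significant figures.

By continuity, v₂ = v₁·A₁/A₂ = 0.408·(249/15.5) = 6.56 m/s.
The pipe is horizontal, so Bernoulli reduces to P₁ + ½ρv₁² = P₂ + ½ρv₂².
P₂ = P₁ − ½ρ(v₂² − v₁²) = 343000 − ½·1260·(6.56² − 0.408²) = 343000 − 27000 = 316000 Pa.

P₂ = 316 kPa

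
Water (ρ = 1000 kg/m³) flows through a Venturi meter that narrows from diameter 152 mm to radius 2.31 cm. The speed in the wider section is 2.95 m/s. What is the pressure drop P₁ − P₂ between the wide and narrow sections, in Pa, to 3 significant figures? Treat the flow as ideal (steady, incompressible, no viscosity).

Mass conservation (A₁v₁ = A₂v₂) gives v₂ = 2.95 × 181/16.8 = 31.9 m/s.
The pipe is horizontal, so Bernoulli reduces to P₁ + ½ρv₁² = P₂ + ½ρv₂².
P₁ − P₂ = ½·1000·(31.9² − 2.95²) = ½·1000·1010 = 505000 Pa.

ΔP = 505000 Pa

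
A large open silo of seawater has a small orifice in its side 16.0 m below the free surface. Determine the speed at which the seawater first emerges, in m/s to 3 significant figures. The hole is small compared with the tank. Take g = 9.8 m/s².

Torricelli's result v = √(2gh) gives v = √(2·9.8·16.0) = 17.7 m/s.

v ≈ 17.7 m/s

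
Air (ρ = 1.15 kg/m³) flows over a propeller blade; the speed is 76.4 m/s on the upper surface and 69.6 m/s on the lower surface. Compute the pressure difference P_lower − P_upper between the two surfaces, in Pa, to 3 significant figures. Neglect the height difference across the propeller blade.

ΔP = 571 Pa

The pressure is lower where the speed is higher: ΔP = ½ρ(v_up² − v_low²).
ΔP = ½·1.15·(76.4² − 69.6²) = 571 Pa.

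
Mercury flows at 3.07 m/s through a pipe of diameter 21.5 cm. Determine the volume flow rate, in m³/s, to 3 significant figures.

Q = A·v = 0.0363 m² × 3.07 m/s = 0.111 m³/s.

0.111 m³/s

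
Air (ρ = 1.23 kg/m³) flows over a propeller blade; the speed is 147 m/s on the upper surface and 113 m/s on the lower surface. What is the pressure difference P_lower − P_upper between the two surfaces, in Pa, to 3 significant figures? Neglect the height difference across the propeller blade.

Bernoulli (same height): P_lower − P_upper = ½ρ(v_upper² − v_lower²).
ΔP = ½·1.23·(147² − 113²) = 5440 Pa.

ΔP = 5440 Pa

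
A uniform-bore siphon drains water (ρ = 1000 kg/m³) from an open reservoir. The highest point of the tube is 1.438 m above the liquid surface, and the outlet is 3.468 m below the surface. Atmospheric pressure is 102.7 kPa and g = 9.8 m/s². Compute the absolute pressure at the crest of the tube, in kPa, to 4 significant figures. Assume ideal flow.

P_top ≈ 54.62 kPa

From the surface to the outlet (both open to atmosphere, surface at rest): v = √(2g·h_out) = √(2·9.8·3.468) = 8.245 m/s.
With constant cross-section the crest speed equals v; applying Bernoulli from the surface up to the crest, P_top = P_atm − ½ρv² − ρg·h_top.
P_top = 102700 − ½·1000·8.245² − 1000·9.8·1.438 = 54620 Pa.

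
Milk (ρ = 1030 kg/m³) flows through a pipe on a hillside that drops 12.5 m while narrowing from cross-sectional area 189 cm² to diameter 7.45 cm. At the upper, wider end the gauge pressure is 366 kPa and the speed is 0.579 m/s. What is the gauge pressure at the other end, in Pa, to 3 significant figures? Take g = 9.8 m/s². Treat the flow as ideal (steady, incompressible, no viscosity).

The volume flow rate is constant, so v₂ = (A₁/A₂)v₁ = (189/43.6)·0.579 = 2.51 m/s.
Energy conservation along the streamline gives P₂ = P₁ − ½ρ(v₂² − v₁²) − ρg(h₂ − h₁).
P₂ = 366000 + ½·1030·(0.579² − 2.51²) − 1030·9.8·(−12.5) = 366000 + (-3070) − (-126000) = 489000 Pa.

P₂ ≈ 489000 Pa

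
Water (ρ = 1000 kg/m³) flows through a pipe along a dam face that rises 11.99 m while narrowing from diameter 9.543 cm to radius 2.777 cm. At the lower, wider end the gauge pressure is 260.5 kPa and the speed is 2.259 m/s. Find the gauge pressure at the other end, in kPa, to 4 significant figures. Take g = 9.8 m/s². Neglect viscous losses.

The volume flow rate is constant, so v₂ = (A₁/A₂)v₁ = (71.53/24.23)·2.259 = 6.669 m/s.
Energy conservation along the streamline gives P₂ = P₁ − ½ρ(v₂² − v₁²) − ρg(h₂ − h₁).
P₂ = 260500 + ½·1000·(2.259² − 6.669²) − 1000·9.8·(+11.99) = 260500 + (-19690) − (117500) = 123300 Pa.

123.3 kPa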